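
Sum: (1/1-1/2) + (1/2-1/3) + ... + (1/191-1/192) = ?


Telescoping: adjacent terms cancel.
= 1/1 - 1/192
= 1 - 1/192 = 191/192

Sum = 191/192


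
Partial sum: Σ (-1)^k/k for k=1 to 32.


S = -1 + 1/2 - 1/3 + 1/4 - 1/5 + 1/6 - 1/7 + 1/8 ± ...
= -0.6778
(Full series converges to -ln(2) ≈ -0.6931)

S_32 = -0.6778


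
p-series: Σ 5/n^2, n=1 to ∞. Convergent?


p-series test: Σ c/n^p converges if p > 1, diverges if p ≤ 1 (constant c > 0 doesn't affect convergence).
p = 2
2 > 1 → CONVERGES

Converges (p = 2 > 1)


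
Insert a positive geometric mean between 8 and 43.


GM = √(8×43) = √344 = 18.5472

GM = 18.5472


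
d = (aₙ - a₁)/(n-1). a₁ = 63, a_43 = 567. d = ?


d = (aₙ - a₁)/(n-1)
= (567 - 63)/(43-1)
= 504/42 = 12

d = 12


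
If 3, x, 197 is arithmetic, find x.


AM = (3 + 197)/2 = 200/2 = 100

AM = 100


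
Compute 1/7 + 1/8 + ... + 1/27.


Σₖ₌7^27 1/k = 1/7 + 1/8 + 1/9 + ... + 1/27
= 115768340663/80313433200
≈ 1.4415

Sum = 115768340663/80313433200 ≈ 1.4415


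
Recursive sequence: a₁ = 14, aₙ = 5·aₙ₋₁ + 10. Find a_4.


Computing step by step:
a_1 = 14
a_2 = 80
a_3 = 410
a_4 = 2060


a_4 = 2060


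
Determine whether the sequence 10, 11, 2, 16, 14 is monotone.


Differences: 1, -9, 14, -2
Difference at position 1 is +1 (> 0) but position 2 is -9 (< 0) — sequence both rises and falls
→ NOT monotonic

Not monotonic


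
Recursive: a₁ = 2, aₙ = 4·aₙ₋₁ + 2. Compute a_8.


Computing step by step:
a_1 = 2
a_2 = 10
a_3 = 42
a_4 = 170
a_5 = 682
a_6 = 2730
a_7 = 10922
a_8 = 43690


a_8 = 43690


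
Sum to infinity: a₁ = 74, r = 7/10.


S∞ = a₁/(1-r) = 74/(1 - 7/10)
= 74/(3/10)
= 740/3

S∞ = 740/3


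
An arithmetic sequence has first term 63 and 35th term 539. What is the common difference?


d = (aₙ - a₁)/(n-1)
= (539 - 63)/(35-1)
= 476/34 = 14

d = 14


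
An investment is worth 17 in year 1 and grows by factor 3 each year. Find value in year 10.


aₙ = a₁·r^(n-1)
= 17×3^9
= 17×19683
= 334611

a_10 = 334611


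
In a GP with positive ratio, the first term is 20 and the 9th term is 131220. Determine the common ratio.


r^(n-1) = aₙ/a₁
r^8 = 131220/20 = 6561
r = 6561^(1/8)
= ±3; taking r > 0 gives r = 3

r = 3


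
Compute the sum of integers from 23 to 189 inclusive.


Σₖ₌23^189 k = Σₖ₌₁^189 k − Σₖ₌₁^22 k
= 189·190/2 − 22·23/2
= 17955 − 253 = 17702

Σk = 17702


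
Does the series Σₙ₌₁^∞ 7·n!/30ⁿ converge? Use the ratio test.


aₙ = 7·n!/30^n
a_{n+1}/aₙ = (n+1)!/30^(n+1) × 30^n/n!  (constant 7 cancels)
= (n+1)/30
L = lim(n→∞) (n+1)/30 = ∞
L > 1 → series DIVERGES

Diverges (ratio test: L = ∞ > 1)


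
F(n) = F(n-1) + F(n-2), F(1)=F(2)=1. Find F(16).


Fibonacci sequence: 1, 1, 2, 3, 5, 8, 13, 21, 34, 55, 89, ...
F(16) = 987

F(16) = 987


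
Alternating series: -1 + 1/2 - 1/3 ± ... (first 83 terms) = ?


S = -1 + 1/2 - 1/3 + 1/4 - 1/5 + 1/6 - 1/7 + 1/8 ± ...
= -0.6991
(Full series converges to -ln(2) ≈ -0.6931)

S_83 = -0.6991


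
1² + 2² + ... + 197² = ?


n = 197
n(n+1)(2n+1)/6 = 197×198×395/6
= 15407370/6 = 2567895

Σk² = 2567895


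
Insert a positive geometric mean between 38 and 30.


GM = √(38×30) = √1140 = 33.7639

GM = 33.7639


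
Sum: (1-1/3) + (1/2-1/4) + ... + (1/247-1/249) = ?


Telescoping with gap 2: two head and two tail terms survive.
= (1 + 1/2) - (1/248 + 1/249)
= 3/2 - 1/248 - 1/249 = 92131/61752

Sum = 92131/61752


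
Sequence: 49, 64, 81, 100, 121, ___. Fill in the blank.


Pattern: perfect squares: n²
Terms: 49, 64, 81, 100, 121
Next term = 144

Next term = 144


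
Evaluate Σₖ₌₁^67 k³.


n(n+1)/2 = 67×68/2 = 2278
Σk³ = 2278² = 5189284

Σk³ = 5189284


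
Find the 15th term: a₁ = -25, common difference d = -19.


aₙ = a₁ + (n-1)d
= -25 + (15-1)×-19
= -25 - 266
= -291

a_15 = -291


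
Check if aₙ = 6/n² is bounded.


a₁ = 6, a₂ = 6/4, a₃ = 6/9, ...
0 < aₙ ≤ 6 for all n ≥ 1
The sequence IS bounded

Bounded (0 < aₙ ≤ 6)


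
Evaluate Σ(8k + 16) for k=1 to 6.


Σ(8k+16) = 8·Σk + 16·n
= 8·21 + 16·6
= 168 + 96 = 264

Σ = 264


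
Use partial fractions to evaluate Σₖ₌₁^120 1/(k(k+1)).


1/(k(k+1)) = 1/k - 1/(k+1) (partial fractions)
Telescoping: Σ = 1 - 1/121 = 120/121

Sum = 120/121


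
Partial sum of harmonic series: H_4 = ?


H_4 = 1/1 + 1/2 + 1/3 + 1/4
= 25/12
≈ 2.0833

H_4 = 25/12 ≈ 2.0833


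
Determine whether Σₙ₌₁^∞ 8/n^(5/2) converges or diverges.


p-series test: Σ c/n^p converges if p > 1, diverges if p ≤ 1 (constant c > 0 doesn't affect convergence).
p = 5/2
5/2 > 1 → CONVERGES

Converges (p = 5/2 > 1)


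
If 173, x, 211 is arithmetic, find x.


AM = (173 + 211)/2 = 384/2 = 192

AM = 192


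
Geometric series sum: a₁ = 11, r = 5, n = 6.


Sₙ = 11×(5^6 - 1)/(5 - 1)
= 11×(15625 - 1)/4
= 11×15624/4
= 42966

S_6 = 42966


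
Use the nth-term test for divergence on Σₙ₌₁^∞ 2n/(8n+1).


lim(n→∞) 2n/(8n+1) = 2/8 = 1/4  (divide numerator and denominator by n)
lim aₙ = 1/4 ≠ 0 → series DIVERGES

Diverges (lim aₙ = 1/4 ≠ 0)


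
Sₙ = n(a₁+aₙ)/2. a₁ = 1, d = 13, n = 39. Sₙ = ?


aₙ = 1 + (39-1)×13 = 495
Sₙ = n(a₁+aₙ)/2 = 39×(1+495)/2
= 39×496/2 = 9672

S_39 = 9672


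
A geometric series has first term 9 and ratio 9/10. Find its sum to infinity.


S∞ = a₁/(1-r) = 9/(1 - 9/10)
= 9/(1/10)
= 90

S∞ = 90


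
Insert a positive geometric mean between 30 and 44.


GM = √(30×44) = √1320 = 36.3318

GM = 36.3318


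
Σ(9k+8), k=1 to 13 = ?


Σ(9k+8) = 9·Σk + 8·n
= 9·91 + 8·13
= 819 + 104 = 923

Σ = 923


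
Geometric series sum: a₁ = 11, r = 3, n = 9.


Sₙ = 11×(3^9 - 1)/(3 - 1)
= 11×(19683 - 1)/2
= 11×19682/2
= 108251

S_9 = 108251


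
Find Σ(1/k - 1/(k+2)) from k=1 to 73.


Telescoping with gap 2: two head and two tail terms survive.
= (1 + 1/2) - (1/74 + 1/75)
= 3/2 - 1/74 - 1/75 = 4088/2775

Sum = 4088/2775


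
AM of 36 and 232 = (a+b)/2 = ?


AM = (36 + 232)/2 = 268/2 = 134

AM = 134


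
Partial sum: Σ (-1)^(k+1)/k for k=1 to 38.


S = 1 - 1/2 + 1/3 - 1/4 + 1/5 - 1/6 + 1/7 - 1/8 ± ...
= 0.6802
(Full series converges to +ln(2) ≈ +0.6931)

S_38 = 0.6802


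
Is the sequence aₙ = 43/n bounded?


a₁ = 43, a₂ = 43/2, a₃ = 43/3, ...
0 < aₙ ≤ 43 for all n ≥ 1
Lower bound: 0, Upper bound: 43
The sequence IS bounded

Bounded (0 < aₙ ≤ 43)


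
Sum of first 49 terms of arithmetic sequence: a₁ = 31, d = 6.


aₙ = 31 + (49-1)×6 = 319
Sₙ = n(a₁+aₙ)/2 = 49×(31+319)/2
= 49×350/2 = 8575

S_49 = 8575


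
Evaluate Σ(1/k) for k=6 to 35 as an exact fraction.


Σₖ₌6^35 1/k = 1/6 + 1/7 + 1/8 + ... + 1/35
= 24462593109589/13127595717600
≈ 1.8634

Sum = 24462593109589/13127595717600 ≈ 1.8634


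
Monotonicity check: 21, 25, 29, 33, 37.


Differences: 4, 4, 4, 4
All differences > 0 → strictly INCREASING

Monotonically increasing


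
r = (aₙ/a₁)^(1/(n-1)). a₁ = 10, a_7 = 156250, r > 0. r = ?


r^(n-1) = aₙ/a₁
r^6 = 156250/10 = 15625
r = 15625^(1/6)
= ±5; taking r > 0 gives r = 5

r = 5


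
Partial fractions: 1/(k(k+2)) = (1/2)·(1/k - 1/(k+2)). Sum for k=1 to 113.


1/(k(k+2)) = (1/2)·(1/k - 1/(k+2)) (partial fractions)
Telescoping: Σ = (1/2)·(1 + 1/2 - 1/114 - 1/115) = 4859/6555

Sum = 4859/6555


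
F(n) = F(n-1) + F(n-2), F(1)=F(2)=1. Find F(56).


Fibonacci sequence: 1, 1, 2, 3, 5, 8, 13, 21, 34, 55, 89, ...
F(56) = 225851433717

F(56) = 225851433717


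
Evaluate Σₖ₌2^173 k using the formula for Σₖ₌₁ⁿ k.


Σₖ₌2^173 k = Σₖ₌₁^173 k − Σₖ₌₁^1 k
= 173·174/2 − 1·2/2
= 15051 − 1 = 15050

Σk = 15050


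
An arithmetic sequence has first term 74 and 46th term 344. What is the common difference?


d = (aₙ - a₁)/(n-1)
= (344 - 74)/(46-1)
= 270/45 = 6

d = 6


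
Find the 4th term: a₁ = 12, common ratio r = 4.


aₙ = a₁·r^(n-1)
= 12×4^3
= 12×64
= 768

a_4 = 768


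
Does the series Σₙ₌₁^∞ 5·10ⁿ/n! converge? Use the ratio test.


aₙ = 5·10^n/n!
a_{n+1}/aₙ = 10^(n+1)/(n+1)! × n!/10^n  (constant 5 cancels)
= 10/(n+1)
L = lim(n→∞) 10/(n+1) = 0
L < 1 → series CONVERGES

Converges (ratio test: L = 0 < 1)


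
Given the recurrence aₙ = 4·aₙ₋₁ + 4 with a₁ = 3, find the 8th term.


Computing step by step:
a_1 = 3
a_2 = 16
a_3 = 68
a_4 = 276
a_5 = 1108
a_6 = 4436
a_7 = 17748
a_8 = 70996


a_8 = 70996


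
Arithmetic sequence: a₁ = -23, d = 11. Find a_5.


aₙ = a₁ + (n-1)d
= -23 + (5-1)×11
= -23 + 44
= 21

a_5 = 21


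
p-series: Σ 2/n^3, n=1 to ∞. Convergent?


p-series test: Σ c/n^p converges if p > 1, diverges if p ≤ 1 (constant c > 0 doesn't affect convergence).
p = 3
3 > 1 → CONVERGES

Converges (p = 3 > 1)


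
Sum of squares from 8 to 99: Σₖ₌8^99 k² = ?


Σₖ₌8^99 k² = Σₖ₌₁^99 k² − Σₖ₌₁^7 k²
= 99·100·199/6 − 7·8·15/6
= 328350 − 140 = 328210

Σk² = 328210


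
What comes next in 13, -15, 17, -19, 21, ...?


Pattern: alternating sign, magnitude arithmetic (d=2)
Terms: 13, -15, 17, -19, 21
Next term = -23

Next term = -23


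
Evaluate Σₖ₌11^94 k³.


Σₖ₌11^94 k³ = [94·95/2]² − [10·11/2]²
= 19936225 − 3025 = 19933200

Σk³ = 19933200


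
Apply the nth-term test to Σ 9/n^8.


lim(n→∞) 9/n^8 = 0
lim aₙ = 0 → nth-term test is INCONCLUSIVE
(Need other tests; this is actually a convergent p-series with p=8 > 1)

Inconclusive (lim aₙ = 0; need another test)


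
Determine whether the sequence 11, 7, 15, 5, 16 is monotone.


Differences: -4, 8, -10, 11
Difference at position 2 is +8 (> 0) but position 1 is -4 (< 0) — sequence both rises and falls
→ NOT monotonic

Not monotonic


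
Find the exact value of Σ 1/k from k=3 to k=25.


Σₖ₌3^25 1/k = 1/3 + 1/4 + 1/5 + ... + 1/25
= 20666950267/8923714800
≈ 2.316

Sum = 20666950267/8923714800 ≈ 2.316


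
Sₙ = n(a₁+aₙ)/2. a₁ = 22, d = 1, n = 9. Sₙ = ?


aₙ = 22 + (9-1)×1 = 30
Sₙ = n(a₁+aₙ)/2 = 9×(22+30)/2
= 9×52/2 = 234

S_9 = 234


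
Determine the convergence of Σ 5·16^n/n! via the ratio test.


aₙ = 5·16^n/n!
a_{n+1}/aₙ = 16^(n+1)/(n+1)! × n!/16^n  (constant 5 cancels)
= 16/(n+1)
L = lim(n→∞) 16/(n+1) = 0
L < 1 → series CONVERGES

Converges (ratio test: L = 0 < 1)


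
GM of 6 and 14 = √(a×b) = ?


GM = √(6×14) = √84 = 9.1652

GM = 9.1652


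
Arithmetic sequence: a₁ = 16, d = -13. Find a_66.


aₙ = a₁ + (n-1)d
= 16 + (66-1)×-13
= 16 - 845
= -829

a_66 = -829


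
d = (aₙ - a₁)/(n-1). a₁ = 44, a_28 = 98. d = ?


d = (aₙ - a₁)/(n-1)
= (98 - 44)/(28-1)
= 54/27 = 2

d = 2


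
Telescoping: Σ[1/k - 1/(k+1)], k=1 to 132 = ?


Telescoping: adjacent terms cancel.
= 1/1 - 1/133
= 1 - 1/133 = 132/133

Sum = 132/133


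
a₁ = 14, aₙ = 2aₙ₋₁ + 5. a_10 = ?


Computing step by step:
a_1 = 14
a_2 = 33
a_3 = 71
a_4 = 147
a_5 = 299
a_6 = 603
a_7 = 1211
a_8 = 2427
a_9 = 4859
a_10 = 9723


a_10 = 9723


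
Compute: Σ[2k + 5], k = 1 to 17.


Σ(2k+5) = 2·Σk + 5·n
= 2·153 + 5·17
= 306 + 85 = 391

Σ = 391


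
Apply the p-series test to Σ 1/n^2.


p-series test: Σ c/n^p converges if p > 1, diverges if p ≤ 1 (constant c > 0 doesn't affect convergence).
p = 2
2 > 1 → CONVERGES

Converges (p = 2 > 1)


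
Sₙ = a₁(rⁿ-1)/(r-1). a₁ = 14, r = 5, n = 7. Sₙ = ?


Sₙ = 14×(5^7 - 1)/(5 - 1)
= 14×(78125 - 1)/4
= 14×78124/4
= 273434

S_7 = 273434


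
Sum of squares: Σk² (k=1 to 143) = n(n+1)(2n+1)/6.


n = 143
n(n+1)(2n+1)/6 = 143×144×287/6
= 5909904/6 = 984984

Σk² = 984984


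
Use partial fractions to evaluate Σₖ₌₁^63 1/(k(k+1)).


1/(k(k+1)) = 1/k - 1/(k+1) (partial fractions)
Telescoping: Σ = 1 - 1/64 = 63/64

Sum = 63/64


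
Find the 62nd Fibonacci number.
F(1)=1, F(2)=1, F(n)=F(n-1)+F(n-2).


Fibonacci sequence: 1, 1, 2, 3, 5, 8, 13, 21, 34, 55, 89, ...
F(62) = 4052739537881

F(62) = 4052739537881


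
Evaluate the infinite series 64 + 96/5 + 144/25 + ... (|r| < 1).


S∞ = a₁/(1-r) = 64/(1 - 3/10)
= 64/(7/10)
= 640/7

S∞ = 640/7


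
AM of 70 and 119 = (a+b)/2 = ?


AM = (70 + 119)/2 = 189/2 = 94.5

AM = 94.5


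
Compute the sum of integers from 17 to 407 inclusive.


Σₖ₌17^407 k = Σₖ₌₁^407 k − Σₖ₌₁^16 k
= 407·408/2 − 16·17/2
= 83028 − 136 = 82892

Σk = 82892


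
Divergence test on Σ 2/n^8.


lim(n→∞) 2/n^8 = 0
lim aₙ = 0 → nth-term test is INCONCLUSIVE
(Need other tests; this is actually a convergent p-series with p=8 > 1)

Inconclusive (lim aₙ = 0; need another test)


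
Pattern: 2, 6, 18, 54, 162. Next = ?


Pattern: geometric (r=3)
Terms: 2, 6, 18, 54, 162
Next term = 486

Next term = 486


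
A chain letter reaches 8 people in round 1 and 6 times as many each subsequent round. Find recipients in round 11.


aₙ = a₁·r^(n-1)
= 8×6^10
= 8×60466176
= 483729408

a_11 = 483729408


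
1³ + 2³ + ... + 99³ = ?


n(n+1)/2 = 99×100/2 = 4950
Σk³ = 4950² = 24502500

Σk³ = 24502500


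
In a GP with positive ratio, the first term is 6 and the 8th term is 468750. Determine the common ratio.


r^(n-1) = aₙ/a₁
r^7 = 468750/6 = 78125
r = 78125^(1/7)
= 5

r = 5


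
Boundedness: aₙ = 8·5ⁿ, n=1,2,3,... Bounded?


aₙ = 8·5ⁿ → as n→∞, aₙ→∞ (since base 5 > 1)
No finite upper bound exists
The sequence is UNBOUNDED

Unbounded (aₙ → ∞ as n → ∞)


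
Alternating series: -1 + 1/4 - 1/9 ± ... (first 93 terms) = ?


S = -1 + 1/4 - 1/9 + 1/16 - 1/25 + 1/36 - 1/49 + 1/64 ± ...
= -0.8225
(Full series converges to -π²/12 ≈ -0.8225)

S_93 = -0.8225


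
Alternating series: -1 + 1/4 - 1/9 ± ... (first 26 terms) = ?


S = -1 + 1/4 - 1/9 + 1/16 - 1/25 + 1/36 - 1/49 + 1/64 ± ...
= -0.8218
(Full series converges to -π²/12 ≈ -0.8225)

S_26 = -0.8218


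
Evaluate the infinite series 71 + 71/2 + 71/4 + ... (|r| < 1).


S∞ = a₁/(1-r) = 71/(1 - 1/2)
= 71/(1/2)
= 142

S∞ = 142


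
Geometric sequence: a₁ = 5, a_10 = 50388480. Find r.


r^(n-1) = aₙ/a₁
r^9 = 50388480/5 = 10077696
r = 10077696^(1/9)
= 6

r = 6


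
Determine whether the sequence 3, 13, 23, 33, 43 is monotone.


Differences: 10, 10, 10, 10
All differences > 0 → strictly INCREASING

Monotonically increasing


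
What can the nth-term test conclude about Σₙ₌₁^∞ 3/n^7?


lim(n→∞) 3/n^7 = 0
lim aₙ = 0 → nth-term test is INCONCLUSIVE
(Need other tests; this is actually a convergent p-series with p=7 > 1)

Inconclusive (lim aₙ = 0; need another test)


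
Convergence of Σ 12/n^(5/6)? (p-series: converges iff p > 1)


p-series test: Σ c/n^p converges if p > 1, diverges if p ≤ 1 (constant c > 0 doesn't affect convergence).
p = 5/6
5/6 ≤ 1 → DIVERGES

Diverges (p = 5/6 ≤ 1)


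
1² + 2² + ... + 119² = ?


n = 119
n(n+1)(2n+1)/6 = 119×120×239/6
= 3412920/6 = 568820

Σk² = 568820


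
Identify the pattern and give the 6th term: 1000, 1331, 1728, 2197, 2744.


Pattern: perfect cubes: n³
Terms: 1000, 1331, 1728, 2197, 2744
Next term = 3375

Next term = 3375


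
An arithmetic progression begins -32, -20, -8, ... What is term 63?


aₙ = a₁ + (n-1)d
= -32 + (63-1)×12
= -32 + 744
= 712

a_63 = 712


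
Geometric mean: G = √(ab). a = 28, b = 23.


GM = √(28×23) = √644 = 25.3772

GM = 25.3772


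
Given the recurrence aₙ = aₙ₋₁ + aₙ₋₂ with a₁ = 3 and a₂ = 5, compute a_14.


Computing iteratively: 3, 5, 8, 13, 21, 34, 55, 89, 144, 233, 377, 610, ...
a_14 = 1597

a_14 = 1597


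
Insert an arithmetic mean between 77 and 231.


AM = (77 + 231)/2 = 308/2 = 154

AM = 154


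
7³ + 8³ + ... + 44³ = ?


Σₖ₌7^44 k³ = [44·45/2]² − [6·7/2]²
= 980100 − 441 = 979659

Σk³ = 979659


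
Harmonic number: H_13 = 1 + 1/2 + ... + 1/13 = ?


H_13 = 1/1 + 1/2 + 1/3 + ... + 1/13
= 1145993/360360
≈ 3.1801

H_13 = 1145993/360360 ≈ 3.1801


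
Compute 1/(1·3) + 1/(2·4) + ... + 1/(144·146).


1/(k(k+2)) = (1/2)·(1/k - 1/(k+2)) (partial fractions)
Telescoping: Σ = (1/2)·(1 + 1/2 - 1/145 - 1/146) = 7866/10585

Sum = 7866/10585


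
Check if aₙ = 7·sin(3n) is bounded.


For all n, -1 ≤ sin(3n) ≤ 1, so -7 ≤ 7·sin(3n) ≤ 7
Lower bound: -7, Upper bound: 7
The sequence IS bounded

Bounded (-7 ≤ aₙ ≤ 7)


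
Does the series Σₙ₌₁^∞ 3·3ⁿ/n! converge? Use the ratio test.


aₙ = 3·3^n/n!
a_{n+1}/aₙ = 3^(n+1)/(n+1)! × n!/3^n  (constant 3 cancels)
= 3/(n+1)
L = lim(n→∞) 3/(n+1) = 0
L < 1 → series CONVERGES

Converges (ratio test: L = 0 < 1)


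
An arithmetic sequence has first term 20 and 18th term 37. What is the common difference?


d = (aₙ - a₁)/(n-1)
= (37 - 20)/(18-1)
= 17/17 = 1

d = 1


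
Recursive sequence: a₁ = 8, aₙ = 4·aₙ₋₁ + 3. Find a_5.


Computing step by step:
a_1 = 8
a_2 = 35
a_3 = 143
a_4 = 575
a_5 = 2303


a_5 = 2303


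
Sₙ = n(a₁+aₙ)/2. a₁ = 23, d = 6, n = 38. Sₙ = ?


aₙ = 23 + (38-1)×6 = 245
Sₙ = n(a₁+aₙ)/2 = 38×(23+245)/2
= 38×268/2 = 5092

S_38 = 5092


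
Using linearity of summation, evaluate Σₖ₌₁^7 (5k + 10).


Σ(5k+10) = 5·Σk + 10·n
= 5·28 + 10·7
= 140 + 70 = 210

Σ = 210


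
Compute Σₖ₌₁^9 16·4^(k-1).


Sₙ = 16×(4^9 - 1)/(4 - 1)
= 16×(262144 - 1)/3
= 16×262143/3
= 1398096

S_9 = 1398096


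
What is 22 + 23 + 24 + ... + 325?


Σₖ₌22^325 k = Σₖ₌₁^325 k − Σₖ₌₁^21 k
= 325·326/2 − 21·22/2
= 52975 − 231 = 52744

Σk = 52744


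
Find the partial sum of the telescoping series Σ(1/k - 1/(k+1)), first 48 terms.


Telescoping: adjacent terms cancel.
= 1/1 - 1/49
= 1 - 1/49 = 48/49

Sum = 48/49


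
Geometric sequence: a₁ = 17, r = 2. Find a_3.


aₙ = a₁·r^(n-1)
= 17×2^2
= 17×4
= 68

a_3 = 68


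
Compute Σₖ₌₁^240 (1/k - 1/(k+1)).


Telescoping: adjacent terms cancel.
= 1/1 - 1/241
= 1 - 1/241 = 240/241

Sum = 240/241


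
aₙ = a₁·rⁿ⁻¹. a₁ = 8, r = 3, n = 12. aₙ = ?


aₙ = a₁·r^(n-1)
= 8×3^11
= 8×177147
= 1417176

a_12 = 1417176


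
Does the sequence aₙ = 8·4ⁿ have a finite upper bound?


aₙ = 8·4ⁿ → as n→∞, aₙ→∞ (since base 4 > 1)
No finite upper bound exists
The sequence is UNBOUNDED

Unbounded (aₙ → ∞ as n → ∞)


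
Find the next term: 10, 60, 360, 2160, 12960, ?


Pattern: geometric (r=6)
Terms: 10, 60, 360, 2160, 12960
Next term = 77760

Next term = 77760


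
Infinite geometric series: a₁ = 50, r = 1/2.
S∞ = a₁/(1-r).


S∞ = a₁/(1-r) = 50/(1 - 1/2)
= 50/(1/2)
= 100

S∞ = 100


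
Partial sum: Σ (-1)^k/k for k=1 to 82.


S = -1 + 1/2 - 1/3 + 1/4 - 1/5 + 1/6 - 1/7 + 1/8 ± ...
= -0.6871
(Full series converges to -ln(2) ≈ -0.6931)

S_82 = -0.6871


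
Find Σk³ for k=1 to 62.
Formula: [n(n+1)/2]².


n(n+1)/2 = 62×63/2 = 1953
Σk³ = 1953² = 3814209

Σk³ = 3814209


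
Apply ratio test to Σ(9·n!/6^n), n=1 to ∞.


aₙ = 9·n!/6^n
a_{n+1}/aₙ = (n+1)!/6^(n+1) × 6^n/n!  (constant 9 cancels)
= (n+1)/6
L = lim(n→∞) (n+1)/6 = ∞
L > 1 → series DIVERGES

Diverges (ratio test: L = ∞ > 1)


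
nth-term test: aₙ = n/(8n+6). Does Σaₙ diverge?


lim(n→∞) n/(8n+6) = 1/8 = 1/8  (divide numerator and denominator by n)
lim aₙ = 1/8 ≠ 0 → series DIVERGES

Diverges (lim aₙ = 1/8 ≠ 0)


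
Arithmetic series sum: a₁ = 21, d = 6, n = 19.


aₙ = 21 + (19-1)×6 = 129
Sₙ = n(a₁+aₙ)/2 = 19×(21+129)/2
= 19×150/2 = 1425

S_19 = 1425


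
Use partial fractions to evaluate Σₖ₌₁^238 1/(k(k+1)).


1/(k(k+1)) = 1/k - 1/(k+1) (partial fractions)
Telescoping: Σ = 1 - 1/239 = 238/239

Sum = 238/239


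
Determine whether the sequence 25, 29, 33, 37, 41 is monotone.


Differences: 4, 4, 4, 4
All differences > 0 → strictly INCREASING

Monotonically increasing


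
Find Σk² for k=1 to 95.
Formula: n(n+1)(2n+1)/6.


n = 95
n(n+1)(2n+1)/6 = 95×96×191/6
= 1741920/6 = 290320

Σk² = 290320


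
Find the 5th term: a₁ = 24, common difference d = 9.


aₙ = a₁ + (n-1)d
= 24 + (5-1)×9
= 24 + 36
= 60

a_5 = 60


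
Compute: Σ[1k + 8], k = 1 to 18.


Σ(1k+8) = 1·Σk + 8·n
= 1·171 + 8·18
= 171 + 144 = 315

Σ = 315


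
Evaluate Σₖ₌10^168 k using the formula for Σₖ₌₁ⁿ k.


Σₖ₌10^168 k = Σₖ₌₁^168 k − Σₖ₌₁^9 k
= 168·169/2 − 9·10/2
= 14196 − 45 = 14151

Σk = 14151


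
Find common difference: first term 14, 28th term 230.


d = (aₙ - a₁)/(n-1)
= (230 - 14)/(28-1)
= 216/27 = 8

d = 8


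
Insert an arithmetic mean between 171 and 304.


AM = (171 + 304)/2 = 475/2 = 237.5

AM = 237.5


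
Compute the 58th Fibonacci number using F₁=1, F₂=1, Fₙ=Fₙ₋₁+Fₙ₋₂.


Fibonacci sequence: 1, 1, 2, 3, 5, 8, 13, 21, 34, 55, 89, ...
F(58) = 591286729879

F(58) = 591286729879


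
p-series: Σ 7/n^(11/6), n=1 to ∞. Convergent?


p-series test: Σ c/n^p converges if p > 1, diverges if p ≤ 1 (constant c > 0 doesn't affect convergence).
p = 11/6
11/6 > 1 → CONVERGES

Converges (p = 11/6 > 1)


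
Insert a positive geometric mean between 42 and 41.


GM = √(42×41) = √1722 = 41.497

GM = 41.497


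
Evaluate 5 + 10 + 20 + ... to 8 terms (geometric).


Sₙ = 5×(2^8 - 1)/(2 - 1)
= 5×(256 - 1)/1
= 5×255/1
= 1275

S_8 = 1275


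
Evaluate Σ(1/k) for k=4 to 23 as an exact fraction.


Σₖ₌4^23 1/k = 1/4 + 1/5 + 1/6 + ... + 1/23
= 678544345/356948592
≈ 1.901

Sum = 678544345/356948592 ≈ 1.901


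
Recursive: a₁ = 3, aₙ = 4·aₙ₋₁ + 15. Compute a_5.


Computing step by step:
a_1 = 3
a_2 = 27
a_3 = 123
a_4 = 507
a_5 = 2043


a_5 = 2043


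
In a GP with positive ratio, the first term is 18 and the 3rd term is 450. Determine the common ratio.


r^(n-1) = aₙ/a₁
r^2 = 450/18 = 25
r = 25^(1/2)
= ±5; taking r > 0 gives r = 5

r = 5


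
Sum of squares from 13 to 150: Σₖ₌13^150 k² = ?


Σₖ₌13^150 k² = Σₖ₌₁^150 k² − Σₖ₌₁^12 k²
= 150·151·301/6 − 12·13·25/6
= 1136275 − 650 = 1135625

Σk² = 1135625


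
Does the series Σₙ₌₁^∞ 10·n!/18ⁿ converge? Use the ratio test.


aₙ = 10·n!/18^n
a_{n+1}/aₙ = (n+1)!/18^(n+1) × 18^n/n!  (constant 10 cancels)
= (n+1)/18
L = lim(n→∞) (n+1)/18 = ∞
L > 1 → series DIVERGES

Diverges (ratio test: L = ∞ > 1)


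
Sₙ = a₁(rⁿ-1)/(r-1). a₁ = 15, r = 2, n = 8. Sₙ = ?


Sₙ = 15×(2^8 - 1)/(2 - 1)
= 15×(256 - 1)/1
= 15×255/1
= 3825

S_8 = 3825


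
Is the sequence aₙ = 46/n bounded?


a₁ = 46, a₂ = 46/2, a₃ = 46/3, ...
0 < aₙ ≤ 46 for all n ≥ 1
Lower bound: 0, Upper bound: 46
The sequence IS bounded

Bounded (0 < aₙ ≤ 46)


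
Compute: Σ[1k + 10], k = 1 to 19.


Σ(1k+10) = 1·Σk + 10·n
= 1·190 + 10·19
= 190 + 190 = 380

Σ = 380


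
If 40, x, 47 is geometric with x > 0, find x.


GM = √(40×47) = √1880 = 43.359

GM = 43.359


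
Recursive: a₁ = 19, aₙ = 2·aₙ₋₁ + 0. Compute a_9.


Computing step by step:
a_1 = 19
a_2 = 38
a_3 = 76
a_4 = 152
a_5 = 304
a_6 = 608
a_7 = 1216
a_8 = 2432
a_9 = 4864


a_9 = 4864


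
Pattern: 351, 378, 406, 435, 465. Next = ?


Pattern: triangular numbers: n(n+1)/2
Terms: 351, 378, 406, 435, 465
Next term = 496

Next term = 496


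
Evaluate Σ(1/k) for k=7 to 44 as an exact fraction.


Σₖ₌7^44 1/k = 1/7 + 1/8 + 1/9 + ... + 1/44
= 2587326579632228227/1345655451257488800
≈ 1.9227

Sum = 2587326579632228227/1345655451257488800 ≈ 1.9227


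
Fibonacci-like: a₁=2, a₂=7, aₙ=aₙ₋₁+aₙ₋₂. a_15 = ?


Computing iteratively: 2, 7, 9, 16, 25, 41, 66, 107, 173, 280, 453, 733, ...
a_15 = 3105

a_15 = 3105


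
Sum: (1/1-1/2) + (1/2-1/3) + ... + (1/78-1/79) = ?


Telescoping: adjacent terms cancel.
= 1/1 - 1/79
= 1 - 1/79 = 78/79

Sum = 78/79


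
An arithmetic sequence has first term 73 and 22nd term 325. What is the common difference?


d = (aₙ - a₁)/(n-1)
= (325 - 73)/(22-1)
= 252/21 = 12

d = 12


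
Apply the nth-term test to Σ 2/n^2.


lim(n→∞) 2/n^2 = 0
lim aₙ = 0 → nth-term test is INCONCLUSIVE
(Need other tests; this is actually a convergent p-series with p=2 > 1)

Inconclusive (lim aₙ = 0; need another test)


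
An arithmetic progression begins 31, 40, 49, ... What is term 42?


aₙ = a₁ + (n-1)d
= 31 + (42-1)×9
= 31 + 369
= 400

a_42 = 400


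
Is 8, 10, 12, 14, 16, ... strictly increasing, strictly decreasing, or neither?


Differences: 2, 2, 2, 2
All differences > 0 → strictly INCREASING

Monotonically increasing


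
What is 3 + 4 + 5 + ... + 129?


Σₖ₌3^129 k = Σₖ₌₁^129 k − Σₖ₌₁^2 k
= 129·130/2 − 2·3/2
= 8385 − 3 = 8382

Σk = 8382


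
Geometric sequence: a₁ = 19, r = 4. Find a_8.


aₙ = a₁·r^(n-1)
= 19×4^7
= 19×16384
= 311296

a_8 = 311296


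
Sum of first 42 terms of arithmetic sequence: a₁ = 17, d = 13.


aₙ = 17 + (42-1)×13 = 550
Sₙ = n(a₁+aₙ)/2 = 42×(17+550)/2
= 42×567/2 = 11907

S_42 = 11907


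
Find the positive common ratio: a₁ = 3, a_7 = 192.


r^(n-1) = aₙ/a₁
r^6 = 192/3 = 64
r = 64^(1/6)
= ±2; taking r > 0 gives r = 2

r = 2


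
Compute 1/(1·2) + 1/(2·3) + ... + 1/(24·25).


1/(k(k+1)) = 1/k - 1/(k+1) (partial fractions)
Telescoping: Σ = 1 - 1/25 = 24/25

Sum = 24/25


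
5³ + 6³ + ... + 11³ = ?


Σₖ₌5^11 k³ = [11·12/2]² − [4·5/2]²
= 4356 − 100 = 4256

Σk³ = 4256


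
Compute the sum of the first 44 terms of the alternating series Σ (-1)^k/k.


S = -1 + 1/2 - 1/3 + 1/4 - 1/5 + 1/6 - 1/7 + 1/8 ± ...
= -0.6819
(Full series converges to -ln(2) ≈ -0.6931)

S_44 = -0.6819


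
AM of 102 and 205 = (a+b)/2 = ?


AM = (102 + 205)/2 = 307/2 = 153.5

AM = 153.5


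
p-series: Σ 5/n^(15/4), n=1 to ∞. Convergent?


p-series test: Σ c/n^p converges if p > 1, diverges if p ≤ 1 (constant c > 0 doesn't affect convergence).
p = 15/4
15/4 > 1 → CONVERGES

Converges (p = 15/4 > 1)


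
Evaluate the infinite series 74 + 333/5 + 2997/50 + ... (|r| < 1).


S∞ = a₁/(1-r) = 74/(1 - 9/10)
= 74/(1/10)
= 740

S∞ = 740


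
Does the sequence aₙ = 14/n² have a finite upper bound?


a₁ = 14, a₂ = 14/4, a₃ = 14/9, ...
0 < aₙ ≤ 14 for all n ≥ 1
The sequence IS bounded

Bounded (0 < aₙ ≤ 14)


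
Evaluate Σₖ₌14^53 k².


Σₖ₌14^53 k² = Σₖ₌₁^53 k² − Σₖ₌₁^13 k²
= 53·54·107/6 − 13·14·27/6
= 51039 − 819 = 50220

Σk² = 50220


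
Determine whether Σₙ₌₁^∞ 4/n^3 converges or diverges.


p-series test: Σ c/n^p converges if p > 1, diverges if p ≤ 1 (constant c > 0 doesn't affect convergence).
p = 3
3 > 1 → CONVERGES

Converges (p = 3 > 1)


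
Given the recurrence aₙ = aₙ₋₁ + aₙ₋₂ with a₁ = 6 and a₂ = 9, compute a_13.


Computing iteratively: 6, 9, 15, 24, 39, 63, 102, 165, 267, 432, 699, 1131, ...
a_13 = 1830

a_13 = 1830


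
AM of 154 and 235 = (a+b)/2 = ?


AM = (154 + 235)/2 = 389/2 = 194.5

AM = 194.5


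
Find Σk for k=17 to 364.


Σₖ₌17^364 k = Σₖ₌₁^364 k − Σₖ₌₁^16 k
= 364·365/2 − 16·17/2
= 66430 − 136 = 66294

Σk = 66294


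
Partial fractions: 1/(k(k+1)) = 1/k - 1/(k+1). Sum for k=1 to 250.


1/(k(k+1)) = 1/k - 1/(k+1) (partial fractions)
Telescoping: Σ = 1 - 1/251 = 250/251

Sum = 250/251


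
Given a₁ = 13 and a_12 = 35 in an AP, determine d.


d = (aₙ - a₁)/(n-1)
= (35 - 13)/(12-1)
= 22/11 = 2

d = 2


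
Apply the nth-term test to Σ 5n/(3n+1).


lim(n→∞) 5n/(3n+1) = 5/3 = 5/3  (divide numerator and denominator by n)
lim aₙ = 5/3 ≠ 0 → series DIVERGES

Diverges (lim aₙ = 5/3 ≠ 0)


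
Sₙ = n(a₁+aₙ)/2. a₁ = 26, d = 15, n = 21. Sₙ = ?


aₙ = 26 + (21-1)×15 = 326
Sₙ = n(a₁+aₙ)/2 = 21×(26+326)/2
= 21×352/2 = 3696

S_21 = 3696


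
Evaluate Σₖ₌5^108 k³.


Σₖ₌5^108 k³ = [108·109/2]² − [4·5/2]²
= 34644996 − 100 = 34644896

Σk³ = 34644896


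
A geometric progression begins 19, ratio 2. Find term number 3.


aₙ = a₁·r^(n-1)
= 19×2^2
= 19×4
= 76

a_3 = 76


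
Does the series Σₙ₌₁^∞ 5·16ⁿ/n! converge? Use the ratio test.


aₙ = 5·16^n/n!
a_{n+1}/aₙ = 16^(n+1)/(n+1)! × n!/16^n  (constant 5 cancels)
= 16/(n+1)
L = lim(n→∞) 16/(n+1) = 0
L < 1 → series CONVERGES

Converges (ratio test: L = 0 < 1)


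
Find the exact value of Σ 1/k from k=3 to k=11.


Σₖ₌3^11 1/k = 1/3 + 1/4 + 1/5 + 1/6 + 1/7 + 1/8 + 1/9 + 1/10 + 1/11
= 42131/27720
≈ 1.5199

Sum = 42131/27720 ≈ 1.5199


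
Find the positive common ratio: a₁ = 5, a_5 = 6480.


r^(n-1) = aₙ/a₁
r^4 = 6480/5 = 1296
r = 1296^(1/4)
= ±6; taking r > 0 gives r = 6

r = 6


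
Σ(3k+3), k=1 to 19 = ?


Σ(3k+3) = 3·Σk + 3·n
= 3·190 + 3·19
= 570 + 57 = 627

Σ = 627


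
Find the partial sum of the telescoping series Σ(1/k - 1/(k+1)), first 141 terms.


Telescoping: adjacent terms cancel.
= 1/1 - 1/142
= 1 - 1/142 = 141/142

Sum = 141/142


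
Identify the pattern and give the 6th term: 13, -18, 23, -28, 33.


Pattern: alternating sign, magnitude arithmetic (d=5)
Terms: 13, -18, 23, -28, 33
Next term = -38

Next term = -38


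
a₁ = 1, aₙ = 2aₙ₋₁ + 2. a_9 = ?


Computing step by step:
a_1 = 1
a_2 = 4
a_3 = 10
a_4 = 22
a_5 = 46
a_6 = 94
a_7 = 190
a_8 = 382
a_9 = 766


a_9 = 766


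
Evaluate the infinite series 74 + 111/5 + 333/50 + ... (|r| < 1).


S∞ = a₁/(1-r) = 74/(1 - 3/10)
= 74/(7/10)
= 740/7

S∞ = 740/7


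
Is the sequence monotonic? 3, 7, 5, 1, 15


Differences: 4, -2, -4, 14
Difference at position 1 is +4 (> 0) but position 2 is -2 (< 0) — sequence both rises and falls
→ NOT monotonic

Not monotonic


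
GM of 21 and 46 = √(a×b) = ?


GM = √(21×46) = √966 = 31.0805

GM = 31.0805


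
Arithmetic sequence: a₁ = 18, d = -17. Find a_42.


aₙ = a₁ + (n-1)d
= 18 + (42-1)×-17
= 18 - 697
= -679

a_42 = -679


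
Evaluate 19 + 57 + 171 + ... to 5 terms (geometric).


Sₙ = 19×(3^5 - 1)/(3 - 1)
= 19×(243 - 1)/2
= 19×242/2
= 2299

S_5 = 2299


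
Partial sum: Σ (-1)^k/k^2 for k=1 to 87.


S = -1 + 1/4 - 1/9 + 1/16 - 1/25 + 1/36 - 1/49 + 1/64 ± ...
= -0.8225
(Full series converges to -π²/12 ≈ -0.8225)

S_87 = -0.8225


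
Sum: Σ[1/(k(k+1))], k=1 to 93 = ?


1/(k(k+1)) = 1/k - 1/(k+1) (partial fractions)
Telescoping: Σ = 1 - 1/94 = 93/94

Sum = 93/94


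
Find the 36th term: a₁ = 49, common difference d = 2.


aₙ = a₁ + (n-1)d
= 49 + (36-1)×2
= 49 + 70
= 119

a_36 = 119


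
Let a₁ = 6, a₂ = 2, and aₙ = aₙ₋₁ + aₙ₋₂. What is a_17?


Computing iteratively: 6, 2, 8, 10, 18, 28, 46, 74, 120, 194, 314, 508, ...
a_17 = 5634

a_17 = 5634


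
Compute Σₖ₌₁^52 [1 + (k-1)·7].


aₙ = 1 + (52-1)×7 = 358
Sₙ = n(a₁+aₙ)/2 = 52×(1+358)/2
= 52×359/2 = 9334

S_52 = 9334


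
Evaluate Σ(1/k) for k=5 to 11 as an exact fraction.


Σₖ₌5^11 1/k = 1/5 + 1/6 + 1/7 + 1/8 + 1/9 + 1/10 + 1/11
= 25961/27720
≈ 0.9365

Sum = 25961/27720 ≈ 0.9365


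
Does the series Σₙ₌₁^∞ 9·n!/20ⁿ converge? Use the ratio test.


aₙ = 9·n!/20^n
a_{n+1}/aₙ = (n+1)!/20^(n+1) × 20^n/n!  (constant 9 cancels)
= (n+1)/20
L = lim(n→∞) (n+1)/20 = ∞
L > 1 → series DIVERGES

Diverges (ratio test: L = ∞ > 1)


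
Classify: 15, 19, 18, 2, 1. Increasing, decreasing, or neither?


Differences: 4, -1, -16, -1
Difference at position 1 is +4 (> 0) but position 2 is -1 (< 0) — sequence both rises and falls
→ NOT monotonic

Not monotonic


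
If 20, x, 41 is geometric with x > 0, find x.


GM = √(20×41) = √820 = 28.6356

GM = 28.6356


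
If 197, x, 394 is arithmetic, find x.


AM = (197 + 394)/2 = 591/2 = 295.5

AM = 295.5


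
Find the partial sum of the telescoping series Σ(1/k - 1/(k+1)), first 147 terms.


Telescoping: adjacent terms cancel.
= 1/1 - 1/148
= 1 - 1/148 = 147/148

Sum = 147/148


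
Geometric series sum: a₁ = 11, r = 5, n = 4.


Sₙ = 11×(5^4 - 1)/(5 - 1)
= 11×(625 - 1)/4
= 11×624/4
= 1716

S_4 = 1716


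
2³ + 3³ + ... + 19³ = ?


Σₖ₌2^19 k³ = [19·20/2]² − [1·2/2]²
= 36100 − 1 = 36099

Σk³ = 36099


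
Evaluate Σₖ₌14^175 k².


Σₖ₌14^175 k² = Σₖ₌₁^175 k² − Σₖ₌₁^13 k²
= 175·176·351/6 − 13·14·27/6
= 1801800 − 819 = 1800981

Σk² = 1800981


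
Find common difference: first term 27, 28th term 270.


d = (aₙ - a₁)/(n-1)
= (270 - 27)/(28-1)
= 243/27 = 9

d = 9


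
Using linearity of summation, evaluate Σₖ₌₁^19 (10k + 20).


Σ(10k+20) = 10·Σk + 20·n
= 10·190 + 20·19
= 1900 + 380 = 2280

Σ = 2280


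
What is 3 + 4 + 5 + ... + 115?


Σₖ₌3^115 k = Σₖ₌₁^115 k − Σₖ₌₁^2 k
= 115·116/2 − 2·3/2
= 6670 − 3 = 6667

Σk = 6667


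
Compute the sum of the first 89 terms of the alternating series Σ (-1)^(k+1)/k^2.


S = 1 - 1/4 + 1/9 - 1/16 + 1/25 - 1/36 + 1/49 - 1/64 ± ...
= 0.8225
(Full series converges to +π²/12 ≈ +0.8225)

S_89 = 0.8225


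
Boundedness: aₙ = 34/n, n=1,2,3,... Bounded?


a₁ = 34, a₂ = 34/2, a₃ = 34/3, ...
0 < aₙ ≤ 34 for all n ≥ 1
Lower bound: 0, Upper bound: 34
The sequence IS bounded

Bounded (0 < aₙ ≤ 34)


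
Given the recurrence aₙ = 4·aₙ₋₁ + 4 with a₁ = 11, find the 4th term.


Computing step by step:
a_1 = 11
a_2 = 48
a_3 = 196
a_4 = 788


a_4 = 788


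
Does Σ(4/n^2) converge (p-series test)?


p-series test: Σ c/n^p converges if p > 1, diverges if p ≤ 1 (constant c > 0 doesn't affect convergence).
p = 2
2 > 1 → CONVERGES

Converges (p = 2 > 1)


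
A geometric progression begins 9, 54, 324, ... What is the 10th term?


aₙ = a₁·r^(n-1)
= 9×6^9
= 9×10077696
= 90699264

a_10 = 90699264


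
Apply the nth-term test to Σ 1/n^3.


lim(n→∞) 1/n^3 = 0
lim aₙ = 0 → nth-term test is INCONCLUSIVE
(Need other tests; this is actually a convergent p-series with p=3 > 1)

Inconclusive (lim aₙ = 0; need another test)


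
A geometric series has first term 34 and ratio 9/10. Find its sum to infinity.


S∞ = a₁/(1-r) = 34/(1 - 9/10)
= 34/(1/10)
= 340

S∞ = 340


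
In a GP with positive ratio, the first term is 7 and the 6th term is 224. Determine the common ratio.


r^(n-1) = aₙ/a₁
r^5 = 224/7 = 32
r = 32^(1/5)
= 2

r = 2


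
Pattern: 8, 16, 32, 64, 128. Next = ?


Pattern: geometric (r=2)
Terms: 8, 16, 32, 64, 128
Next term = 256

Next term = 256


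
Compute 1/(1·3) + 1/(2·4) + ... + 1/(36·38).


1/(k(k+2)) = (1/2)·(1/k - 1/(k+2)) (partial fractions)
Telescoping: Σ = (1/2)·(1 + 1/2 - 1/37 - 1/38) = 1017/1406

Sum = 1017/1406


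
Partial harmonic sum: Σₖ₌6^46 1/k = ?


Σₖ₌6^46 1/k = 1/6 + 1/7 + 1/8 + ... + 1/46
= 2870759322022694467/1345655451257488800
≈ 2.1334

Sum = 2870759322022694467/1345655451257488800 ≈ 2.1334


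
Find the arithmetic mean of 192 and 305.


AM = (192 + 305)/2 = 497/2 = 248.5

AM = 248.5


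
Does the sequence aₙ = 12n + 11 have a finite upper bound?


aₙ = 12n + 11 → as n→∞, aₙ→∞
No finite upper bound exists
The sequence is UNBOUNDED

Unbounded (aₙ → ∞ as n → ∞)


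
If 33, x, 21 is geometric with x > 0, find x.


GM = √(33×21) = √693 = 26.3249

GM = 26.3249


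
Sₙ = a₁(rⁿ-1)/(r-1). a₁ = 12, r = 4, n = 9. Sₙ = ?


Sₙ = 12×(4^9 - 1)/(4 - 1)
= 12×(262144 - 1)/3
= 12×262143/3
= 1048572

S_9 = 1048572


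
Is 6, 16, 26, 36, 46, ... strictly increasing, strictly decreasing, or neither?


Differences: 10, 10, 10, 10
All differences > 0 → strictly INCREASING

Monotonically increasing


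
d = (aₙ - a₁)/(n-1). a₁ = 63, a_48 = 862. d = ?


d = (aₙ - a₁)/(n-1)
= (862 - 63)/(48-1)
= 799/47 = 17

d = 17


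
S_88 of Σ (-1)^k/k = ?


S = -1 + 1/2 - 1/3 + 1/4 - 1/5 + 1/6 - 1/7 + 1/8 ± ...
= -0.6875
(Full series converges to -ln(2) ≈ -0.6931)

S_88 = -0.6875


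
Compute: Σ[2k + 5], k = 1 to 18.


Σ(2k+5) = 2·Σk + 5·n
= 2·171 + 5·18
= 342 + 90 = 432

Σ = 432


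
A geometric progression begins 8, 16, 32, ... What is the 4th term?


aₙ = a₁·r^(n-1)
= 8×2^3
= 8×8
= 64

a_4 = 64


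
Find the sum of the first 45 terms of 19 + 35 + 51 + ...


aₙ = 19 + (45-1)×16 = 723
Sₙ = n(a₁+aₙ)/2 = 45×(19+723)/2
= 45×742/2 = 16695

S_45 = 16695


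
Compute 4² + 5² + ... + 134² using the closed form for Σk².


Σₖ₌4^134 k² = Σₖ₌₁^134 k² − Σₖ₌₁^3 k²
= 134·135·269/6 − 3·4·7/6
= 811035 − 14 = 811021

Σk² = 811021


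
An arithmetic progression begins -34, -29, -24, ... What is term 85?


aₙ = a₁ + (n-1)d
= -34 + (85-1)×5
= -34 + 420
= 386

a_85 = 386


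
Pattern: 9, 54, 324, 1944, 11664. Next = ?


Pattern: geometric (r=6)
Terms: 9, 54, 324, 1944, 11664
Next term = 69984

Next term = 69984


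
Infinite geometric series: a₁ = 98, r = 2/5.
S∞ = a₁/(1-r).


S∞ = a₁/(1-r) = 98/(1 - 2/5)
= 98/(3/5)
= 490/3

S∞ = 490/3


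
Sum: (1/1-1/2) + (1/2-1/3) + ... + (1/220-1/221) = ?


Telescoping: adjacent terms cancel.
= 1/1 - 1/221
= 1 - 1/221 = 220/221

Sum = 220/221


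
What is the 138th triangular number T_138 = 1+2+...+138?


n(n+1)/2 = 138×139/2 = 19182/2 = 9591

Σk = 9591


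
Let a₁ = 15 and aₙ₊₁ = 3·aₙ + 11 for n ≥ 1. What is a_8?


Computing step by step:
a_1 = 15
a_2 = 56
a_3 = 179
a_4 = 548
a_5 = 1655
a_6 = 4976
a_7 = 14939
a_8 = 44828


a_8 = 44828


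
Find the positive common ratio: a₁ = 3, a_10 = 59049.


r^(n-1) = aₙ/a₁
r^9 = 59049/3 = 19683
r = 19683^(1/9)
= 3

r = 3


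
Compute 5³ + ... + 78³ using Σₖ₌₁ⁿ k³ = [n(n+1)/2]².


Σₖ₌5^78 k³ = [78·79/2]² − [4·5/2]²
= 9492561 − 100 = 9492461

Σk³ = 9492461


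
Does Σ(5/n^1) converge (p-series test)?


p-series test: Σ c/n^p converges if p > 1, diverges if p ≤ 1 (constant c > 0 doesn't affect convergence).
p = 1
1 ≤ 1 → DIVERGES

Diverges (p = 1 ≤ 1)


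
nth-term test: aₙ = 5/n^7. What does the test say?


lim(n→∞) 5/n^7 = 0
lim aₙ = 0 → nth-term test is INCONCLUSIVE
(Need other tests; this is actually a convergent p-series with p=7 > 1)

Inconclusive (lim aₙ = 0; need another test)


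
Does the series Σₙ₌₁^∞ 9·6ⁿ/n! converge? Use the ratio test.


aₙ = 9·6^n/n!
a_{n+1}/aₙ = 6^(n+1)/(n+1)! × n!/6^n  (constant 9 cancels)
= 6/(n+1)
L = lim(n→∞) 6/(n+1) = 0
L < 1 → series CONVERGES

Converges (ratio test: L = 0 < 1)


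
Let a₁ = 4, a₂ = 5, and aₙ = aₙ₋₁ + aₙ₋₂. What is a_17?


Computing iteratively: 4, 5, 9, 14, 23, 37, 60, 97, 157, 254, 411, 665, ...
a_17 = 7375

a_17 = 7375
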